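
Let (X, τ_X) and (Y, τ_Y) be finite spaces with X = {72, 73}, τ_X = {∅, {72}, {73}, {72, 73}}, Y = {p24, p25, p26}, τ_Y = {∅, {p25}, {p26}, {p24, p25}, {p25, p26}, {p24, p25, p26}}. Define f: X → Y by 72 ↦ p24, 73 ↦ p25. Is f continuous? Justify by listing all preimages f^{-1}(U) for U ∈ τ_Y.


f IS continuous.

Compute f^{-1}(U) for each U ∈ τ_Y:
  U = ∅: f^{-1}(U) = ∅ ∈ τ_X ✓.
  U = {p25}: f^{-1}(U) = {73} ∈ τ_X ✓.
  U = {p26}: f^{-1}(U) = ∅ ∈ τ_X ✓.
  U = {p24, p25}: f^{-1}(U) = {72, 73} ∈ τ_X ✓.
  U = {p25, p26}: f^{-1}(U) = {73} ∈ τ_X ✓.
  U = {p24, p25, p26}: f^{-1}(U) = {72, 73} ∈ τ_X ✓.
Every preimage lies in τ_X, so f IS continuous.


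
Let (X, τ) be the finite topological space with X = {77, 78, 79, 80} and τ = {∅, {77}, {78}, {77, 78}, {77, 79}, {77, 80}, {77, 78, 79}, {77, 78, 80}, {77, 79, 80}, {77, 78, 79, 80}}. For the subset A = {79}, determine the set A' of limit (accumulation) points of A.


A' = ∅

For each x ∈ X, list the open sets U ∈ τ with x ∈ U, then check whether U ∩ (A ∖ {x}) ≠ ∅ for every such U.
  x = 77: open {77} ∋ x has {77} ∩ (A ∖ {77}) = ∅, so x is NOT a limit point.
  x = 78: open {78} ∋ x has {78} ∩ (A ∖ {78}) = ∅, so x is NOT a limit point.
  x = 79: open {77, 79} ∋ x has {77, 79} ∩ (A ∖ {79}) = ∅, so x is NOT a limit point.
  x = 80: open {77, 80} ∋ x has {77, 80} ∩ (A ∖ {80}) = ∅, so x is NOT a limit point.
Collecting: A' = ∅.


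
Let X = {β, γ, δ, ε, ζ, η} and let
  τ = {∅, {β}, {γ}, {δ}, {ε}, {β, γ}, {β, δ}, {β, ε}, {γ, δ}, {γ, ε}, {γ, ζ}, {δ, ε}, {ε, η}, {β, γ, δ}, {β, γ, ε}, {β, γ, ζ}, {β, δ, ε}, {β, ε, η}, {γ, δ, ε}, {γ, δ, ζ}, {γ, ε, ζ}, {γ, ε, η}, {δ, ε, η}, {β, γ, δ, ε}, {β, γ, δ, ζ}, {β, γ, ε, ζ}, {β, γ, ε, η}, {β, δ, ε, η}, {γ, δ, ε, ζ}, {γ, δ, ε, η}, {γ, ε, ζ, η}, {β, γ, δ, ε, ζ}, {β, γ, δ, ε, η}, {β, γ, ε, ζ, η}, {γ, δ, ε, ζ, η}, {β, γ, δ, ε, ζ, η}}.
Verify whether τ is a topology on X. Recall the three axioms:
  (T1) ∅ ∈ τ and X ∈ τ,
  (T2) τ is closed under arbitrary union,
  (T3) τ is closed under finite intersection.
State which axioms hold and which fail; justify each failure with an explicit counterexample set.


τ IS a topology on X.

Axiom (T1): ∅ ∈ τ? Yes; X ∈ τ? Yes.
Axiom (T2/T3): check pairwise unions and intersections of members of τ.
All pairwise intersections and unions checked — each lies in τ. Therefore τ satisfies (T1), (T2), (T3): it IS a topology on X.


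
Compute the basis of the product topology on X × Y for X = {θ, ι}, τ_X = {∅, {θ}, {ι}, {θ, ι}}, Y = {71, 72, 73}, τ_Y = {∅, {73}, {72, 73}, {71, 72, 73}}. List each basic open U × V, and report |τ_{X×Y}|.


Basis B = {∅ × ∅, {θ} × {73}, {ι} × {73}, {θ} × {72, 73}, {θ, ι} × {73}, {ι} × {72, 73}, {θ} × {71, 72, 73}, {ι} × {71, 72, 73}, {θ, ι} × {72, 73}, {θ, ι} × {71, 72, 73}}; |τ_{X×Y}| = 16.

Enumerate products U × V with U ∈ τ_X, V ∈ τ_Y (deduplicated):
  ∅ × ∅ = {} (∅)
  {θ} × {73} = {(θ,73)}
  {ι} × {73} = {(ι,73)}
  {θ} × {72, 73} = {(θ,72), (θ,73)}
  {θ, ι} × {73} = {(θ,73), (ι,73)}
  {ι} × {72, 73} = {(ι,72), (ι,73)}
  {θ} × {71, 72, 73} = {(θ,71), (θ,72), (θ,73)}
  {ι} × {71, 72, 73} = {(ι,71), (ι,72), (ι,73)}
  {θ, ι} × {72, 73} = {(θ,72), (θ,73), (ι,72), (ι,73)}
  {θ, ι} × {71, 72, 73} = {(θ,71), (θ,72), (θ,73), (ι,71), (ι,72), (ι,73)}
These 10 distinct sets form the basis B.
Close under arbitrary unions to get τ_{X×Y}; counting gives |τ_{X×Y}| = 16.


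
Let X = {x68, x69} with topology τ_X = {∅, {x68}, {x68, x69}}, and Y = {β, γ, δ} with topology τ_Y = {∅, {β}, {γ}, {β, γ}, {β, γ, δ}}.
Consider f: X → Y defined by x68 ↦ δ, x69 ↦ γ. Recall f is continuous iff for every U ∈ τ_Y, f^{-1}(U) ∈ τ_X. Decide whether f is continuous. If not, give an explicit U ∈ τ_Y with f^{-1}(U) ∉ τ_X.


f is NOT continuous.

Compute f^{-1}(U) for each U ∈ τ_Y:
  U = ∅: f^{-1}(U) = ∅ ∈ τ_X ✓.
  U = {β}: f^{-1}(U) = ∅ ∈ τ_X ✓.
  U = {γ}: f^{-1}(U) = {x69} ∉ τ_X ✗.
  U = {β, γ}: f^{-1}(U) = {x69} ∉ τ_X ✗.
  U = {β, γ, δ}: f^{-1}(U) = {x68, x69} ∈ τ_X ✓.
Found U = {γ} with f^{-1}(U) = {x69} not in τ_X. Therefore f is NOT continuous.


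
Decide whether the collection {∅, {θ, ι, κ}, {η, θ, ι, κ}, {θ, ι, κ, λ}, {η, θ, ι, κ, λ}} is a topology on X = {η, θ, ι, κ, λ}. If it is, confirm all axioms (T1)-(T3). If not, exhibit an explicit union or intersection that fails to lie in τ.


τ IS a topology on X.

Axiom (T1): ∅ ∈ τ? Yes; X ∈ τ? Yes.
Axiom (T2/T3): check pairwise unions and intersections of members of τ.
All pairwise intersections and unions checked — each lies in τ. Therefore τ satisfies (T1), (T2), (T3): it IS a topology on X.


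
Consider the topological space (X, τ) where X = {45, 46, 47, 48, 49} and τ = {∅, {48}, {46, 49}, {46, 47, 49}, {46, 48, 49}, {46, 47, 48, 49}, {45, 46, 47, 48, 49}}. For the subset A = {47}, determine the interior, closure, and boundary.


int(A) = ∅, cl(A) = {45, 47}, ∂A = {45, 47}.

Closed sets in (X, τ) are complements of opens:
  closed(X, τ) = {∅, {45}, {45, 47}, {45, 48}, {45, 47, 48}, {45, 46, 47, 49}, {45, 46, 47, 48, 49}}.
int(A) = ⋃ {U ∈ τ : U ⊆ A}. Opens contained in A: ∅.
Taking the union of these: int(A) = ∅.
cl(A) = ⋂ {C closed : A ⊆ C}. Closed sets containing A: {45, 47}, {45, 47, 48}, {45, 46, 47, 49}, {45, 46, 47, 48, 49}.
Intersecting these: cl(A) = {45, 47}.
∂A = cl(A) ∖ int(A) = {45, 47} ∖ ∅ = {45, 47}.


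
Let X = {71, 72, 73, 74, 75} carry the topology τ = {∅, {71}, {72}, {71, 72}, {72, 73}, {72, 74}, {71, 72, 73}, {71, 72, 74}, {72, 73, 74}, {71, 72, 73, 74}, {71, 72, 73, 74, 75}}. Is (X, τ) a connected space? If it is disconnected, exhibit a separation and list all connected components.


(X, τ) is connected.

Find clopen sets (U ∈ τ with X ∖ U ∈ τ):
  U = ∅, X ∖ U = {71, 72, 73, 74, 75} — both open, so U is clopen.
  U = {71, 72, 73, 74, 75}, X ∖ U = ∅ — both open, so U is clopen.
Only trivial clopens (∅ and X) exist, so (X, τ) is connected.
Compute connected components by grouping points that agree on all clopens:
  component: {71, 72, 73, 74, 75}


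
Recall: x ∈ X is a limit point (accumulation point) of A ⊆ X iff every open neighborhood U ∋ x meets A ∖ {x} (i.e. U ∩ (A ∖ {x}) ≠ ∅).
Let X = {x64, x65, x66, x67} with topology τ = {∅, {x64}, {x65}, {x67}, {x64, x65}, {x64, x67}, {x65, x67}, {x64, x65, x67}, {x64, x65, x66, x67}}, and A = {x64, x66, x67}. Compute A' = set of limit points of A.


A' = {x66}

For each x ∈ X, list the open sets U ∈ τ with x ∈ U, then check whether U ∩ (A ∖ {x}) ≠ ∅ for every such U.
  x = x64: open {x64} ∋ x has {x64} ∩ (A ∖ {x64}) = ∅, so x is NOT a limit point.
  x = x65: open {x65} ∋ x has {x65} ∩ (A ∖ {x65}) = ∅, so x is NOT a limit point.
  x = x66: opens ∋ x are {x64, x65, x66, x67}; each meets A ∖ {x66}, so x IS a limit point.
  x = x67: open {x67} ∋ x has {x67} ∩ (A ∖ {x67}) = ∅, so x is NOT a limit point.
Collecting: A' = {x66}.


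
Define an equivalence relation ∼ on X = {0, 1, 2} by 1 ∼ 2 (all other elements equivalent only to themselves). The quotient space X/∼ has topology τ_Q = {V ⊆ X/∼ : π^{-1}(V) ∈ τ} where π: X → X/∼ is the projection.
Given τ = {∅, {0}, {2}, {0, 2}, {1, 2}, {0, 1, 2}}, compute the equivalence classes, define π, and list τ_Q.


X/∼ = {[0], [1=2]}; |τ_Q| = 4.

Equivalence classes: [0], [1=2].
Quotient map π: X → X/∼ sends 0 ↦ [0], 1 ↦ [1=2], 2 ↦ [1=2].
For each subset V ⊆ X/∼, compute π^{-1}(V) ⊆ X and check whether π^{-1}(V) ∈ τ. V is open in τ_Q iff π^{-1}(V) ∈ τ.
  V = {}: π^{-1}(V) = ∅ ∈ τ ✓.
  V = {[0]}: π^{-1}(V) = {0} ∈ τ ✓.
  V = {[1=2]}: π^{-1}(V) = {1, 2} ∈ τ ✓.
  V = {[0], [1=2]}: π^{-1}(V) = {0, 1, 2} ∈ τ ✓.
Open sets in the quotient: τ_Q = {{}, {[0]}, {[1=2]}, {[0], [1=2]}} (4 elements).


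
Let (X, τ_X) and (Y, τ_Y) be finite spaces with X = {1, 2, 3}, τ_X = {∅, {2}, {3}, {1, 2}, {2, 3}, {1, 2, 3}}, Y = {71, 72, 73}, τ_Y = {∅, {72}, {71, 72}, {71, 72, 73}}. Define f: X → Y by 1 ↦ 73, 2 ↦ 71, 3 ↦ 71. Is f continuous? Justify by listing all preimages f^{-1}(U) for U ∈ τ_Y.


f IS continuous.

Compute f^{-1}(U) for each U ∈ τ_Y:
  U = ∅: f^{-1}(U) = ∅ ∈ τ_X ✓.
  U = {72}: f^{-1}(U) = ∅ ∈ τ_X ✓.
  U = {71, 72}: f^{-1}(U) = {2, 3} ∈ τ_X ✓.
  U = {71, 72, 73}: f^{-1}(U) = {1, 2, 3} ∈ τ_X ✓.
Every preimage lies in τ_X, so f IS continuous.


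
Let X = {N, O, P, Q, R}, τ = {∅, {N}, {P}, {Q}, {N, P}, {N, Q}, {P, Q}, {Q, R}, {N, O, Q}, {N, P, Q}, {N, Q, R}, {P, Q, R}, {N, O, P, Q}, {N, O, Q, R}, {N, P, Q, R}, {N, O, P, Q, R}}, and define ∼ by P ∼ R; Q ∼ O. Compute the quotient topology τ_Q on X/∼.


X/∼ = {[N], [O=Q], [P=R]}; |τ_Q| = 4.

Equivalence classes: [N], [O=Q], [P=R].
Quotient map π: X → X/∼ sends N ↦ [N], O ↦ [O=Q], P ↦ [P=R], Q ↦ [O=Q], R ↦ [P=R].
For each subset V ⊆ X/∼, compute π^{-1}(V) ⊆ X and check whether π^{-1}(V) ∈ τ. V is open in τ_Q iff π^{-1}(V) ∈ τ.
  V = {}: π^{-1}(V) = ∅ ∈ τ ✓.
  V = {[N]}: π^{-1}(V) = {N} ∈ τ ✓.
  V = {[O=Q]}: π^{-1}(V) = {O, Q} ∉ τ ✗.
  V = {[N], [O=Q]}: π^{-1}(V) = {N, O, Q} ∈ τ ✓.
  V = {[P=R]}: π^{-1}(V) = {P, R} ∉ τ ✗.
  V = {[N], [P=R]}: π^{-1}(V) = {N, P, R} ∉ τ ✗.
  V = {[O=Q], [P=R]}: π^{-1}(V) = {O, P, Q, R} ∉ τ ✗.
  V = {[N], [O=Q], [P=R]}: π^{-1}(V) = {N, O, P, Q, R} ∈ τ ✓.
Open sets in the quotient: τ_Q = {{}, {[N]}, {[N], [O=Q]}, {[N], [O=Q], [P=R]}} (4 elements).


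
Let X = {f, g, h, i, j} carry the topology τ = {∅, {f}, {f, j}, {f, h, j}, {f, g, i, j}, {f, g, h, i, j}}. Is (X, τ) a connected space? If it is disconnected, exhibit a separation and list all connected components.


(X, τ) is connected.

Find clopen sets (U ∈ τ with X ∖ U ∈ τ):
  U = ∅, X ∖ U = {f, g, h, i, j} — both open, so U is clopen.
  U = {f, g, h, i, j}, X ∖ U = ∅ — both open, so U is clopen.
Only trivial clopens (∅ and X) exist, so (X, τ) is connected.
Compute connected components by grouping points that agree on all clopens:
  component: {f, g, h, i, j}


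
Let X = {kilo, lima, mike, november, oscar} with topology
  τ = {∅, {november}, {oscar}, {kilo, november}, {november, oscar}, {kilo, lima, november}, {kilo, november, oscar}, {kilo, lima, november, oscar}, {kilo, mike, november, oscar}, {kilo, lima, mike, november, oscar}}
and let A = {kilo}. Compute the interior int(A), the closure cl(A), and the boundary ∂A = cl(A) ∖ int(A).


int(A) = ∅, cl(A) = {kilo, lima, mike}, ∂A = {kilo, lima, mike}.

Closed sets in (X, τ) are complements of opens:
  closed(X, τ) = {∅, {lima}, {mike}, {lima, mike}, {mike, oscar}, {kilo, lima, mike}, {lima, mike, oscar}, {kilo, lima, mike, november}, {kilo, lima, mike, oscar}, {kilo, lima, mike, november, oscar}}.
int(A) = ⋃ {U ∈ τ : U ⊆ A}. Opens contained in A: ∅.
Taking the union of these: int(A) = ∅.
cl(A) = ⋂ {C closed : A ⊆ C}. Closed sets containing A: {kilo, lima, mike}, {kilo, lima, mike, november}, {kilo, lima, mike, oscar}, {kilo, lima, mike, november, oscar}.
Intersecting these: cl(A) = {kilo, lima, mike}.
∂A = cl(A) ∖ int(A) = {kilo, lima, mike} ∖ ∅ = {kilo, lima, mike}.


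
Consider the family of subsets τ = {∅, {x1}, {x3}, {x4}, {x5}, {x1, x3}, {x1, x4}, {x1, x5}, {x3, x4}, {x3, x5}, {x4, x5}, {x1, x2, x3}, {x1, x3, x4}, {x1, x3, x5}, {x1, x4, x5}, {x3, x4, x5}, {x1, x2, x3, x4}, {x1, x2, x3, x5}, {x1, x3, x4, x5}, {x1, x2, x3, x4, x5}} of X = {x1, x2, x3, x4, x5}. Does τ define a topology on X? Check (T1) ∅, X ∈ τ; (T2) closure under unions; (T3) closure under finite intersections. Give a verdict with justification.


τ IS a topology on X.

Axiom (T1): ∅ ∈ τ? Yes; X ∈ τ? Yes.
Axiom (T2/T3): check pairwise unions and intersections of members of τ.
All pairwise intersections and unions checked — each lies in τ. Therefore τ satisfies (T1), (T2), (T3): it IS a topology on X.


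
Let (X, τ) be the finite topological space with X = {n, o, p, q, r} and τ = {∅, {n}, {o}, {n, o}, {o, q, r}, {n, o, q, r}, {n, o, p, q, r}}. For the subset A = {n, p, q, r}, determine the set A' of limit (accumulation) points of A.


A' = {p, q, r}

For each x ∈ X, list the open sets U ∈ τ with x ∈ U, then check whether U ∩ (A ∖ {x}) ≠ ∅ for every such U.
  x = n: open {n} ∋ x has {n} ∩ (A ∖ {n}) = ∅, so x is NOT a limit point.
  x = o: open {o} ∋ x has {o} ∩ (A ∖ {o}) = ∅, so x is NOT a limit point.
  x = p: opens ∋ x are {n, o, p, q, r}; each meets A ∖ {p}, so x IS a limit point.
  x = q: opens ∋ x are {o, q, r}, {n, o, q, r}, {n, o, p, q, r}; each meets A ∖ {q}, so x IS a limit point.
  x = r: opens ∋ x are {o, q, r}, {n, o, q, r}, {n, o, p, q, r}; each meets A ∖ {r}, so x IS a limit point.
Collecting: A' = {p, q, r}.


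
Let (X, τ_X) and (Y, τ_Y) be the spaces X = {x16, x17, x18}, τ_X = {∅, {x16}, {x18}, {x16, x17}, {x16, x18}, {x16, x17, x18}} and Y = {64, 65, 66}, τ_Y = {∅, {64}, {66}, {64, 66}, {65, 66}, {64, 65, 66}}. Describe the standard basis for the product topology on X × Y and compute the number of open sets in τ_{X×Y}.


Basis B = {∅ × ∅, {x16} × {64}, {x16} × {66}, {x18} × {64}, {x18} × {66}, {x16} × {64, 66}, {x16, x17} × {64}, {x16, x18} × {64}, {x16} × {65, 66}, {x16, x17} × {66}, {x16, x18} × {66}, {x18} × {64, 66}, {x18} × {65, 66}, {x16} × {64, 65, 66}, {x16, x17, x18} × {64}, {x16, x17, x18} × {66}, {x18} × {64, 65, 66}, {x16, x17} × {64, 66}, {x16, x18} × {64, 66}, {x16, x17} × {65, 66}, {x16, x18} × {65, 66}, {x16, x17} × {64, 65, 66}, {x16, x18} × {64, 65, 66}, {x16, x17, x18} × {64, 66}, {x16, x17, x18} × {65, 66}, {x16, x17, x18} × {64, 65, 66}}; |τ_{X×Y}| = 108.

Enumerate products U × V with U ∈ τ_X, V ∈ τ_Y (deduplicated):
  ∅ × ∅ = {} (∅)
  {x16} × {64} = {(x16,64)}
  {x16} × {66} = {(x16,66)}
  {x18} × {64} = {(x18,64)}
  {x18} × {66} = {(x18,66)}
  {x16} × {64, 66} = {(x16,64), (x16,66)}
  {x16, x17} × {64} = {(x16,64), (x17,64)}
  {x16, x18} × {64} = {(x16,64), (x18,64)}
  {x16} × {65, 66} = {(x16,65), (x16,66)}
  {x16, x17} × {66} = {(x16,66), (x17,66)}
  {x16, x18} × {66} = {(x16,66), (x18,66)}
  {x18} × {64, 66} = {(x18,64), (x18,66)}
  {x18} × {65, 66} = {(x18,65), (x18,66)}
  {x16} × {64, 65, 66} = {(x16,64), (x16,65), (x16,66)}
  {x16, x17, x18} × {64} = {(x16,64), (x17,64), (x18,64)}
  {x16, x17, x18} × {66} = {(x16,66), (x17,66), (x18,66)}
  {x18} × {64, 65, 66} = {(x18,64), (x18,65), (x18,66)}
  {x16, x17} × {64, 66} = {(x16,64), (x16,66), (x17,64), (x17,66)}
  {x16, x18} × {64, 66} = {(x16,64), (x16,66), (x18,64), (x18,66)}
  {x16, x17} × {65, 66} = {(x16,65), (x16,66), (x17,65), (x17,66)}
  {x16, x18} × {65, 66} = {(x16,65), (x16,66), (x18,65), (x18,66)}
  {x16, x17} × {64, 65, 66} = {(x16,64), (x16,65), (x16,66), (x17,64), (x17,65), (x17,66)}
  {x16, x18} × {64, 65, 66} = {(x16,64), (x16,65), (x16,66), (x18,64), (x18,65), (x18,66)}
  {x16, x17, x18} × {64, 66} = {(x16,64), (x16,66), (x17,64), (x17,66), (x18,64), (x18,66)}
  {x16, x17, x18} × {65, 66} = {(x16,65), (x16,66), (x17,65), (x17,66), (x18,65), (x18,66)}
  {x16, x17, x18} × {64, 65, 66} = {(x16,64), (x16,65), (x16,66), (x17,64), (x17,65), (x17,66), (x18,64), (x18,65), (x18,66)}
These 26 distinct sets form the basis B.
Close under arbitrary unions to get τ_{X×Y}; counting gives |τ_{X×Y}| = 108.


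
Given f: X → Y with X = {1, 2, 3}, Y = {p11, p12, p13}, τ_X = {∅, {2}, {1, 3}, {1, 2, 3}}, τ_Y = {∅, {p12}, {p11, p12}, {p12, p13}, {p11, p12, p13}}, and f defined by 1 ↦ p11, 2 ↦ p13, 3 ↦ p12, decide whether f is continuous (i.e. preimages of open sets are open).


f is NOT continuous.

Compute f^{-1}(U) for each U ∈ τ_Y:
  U = ∅: f^{-1}(U) = ∅ ∈ τ_X ✓.
  U = {p12}: f^{-1}(U) = {3} ∉ τ_X ✗.
  U = {p11, p12}: f^{-1}(U) = {1, 3} ∈ τ_X ✓.
  U = {p12, p13}: f^{-1}(U) = {2, 3} ∉ τ_X ✗.
  U = {p11, p12, p13}: f^{-1}(U) = {1, 2, 3} ∈ τ_X ✓.
Found U = {p12} with f^{-1}(U) = {3} not in τ_X. Therefore f is NOT continuous.


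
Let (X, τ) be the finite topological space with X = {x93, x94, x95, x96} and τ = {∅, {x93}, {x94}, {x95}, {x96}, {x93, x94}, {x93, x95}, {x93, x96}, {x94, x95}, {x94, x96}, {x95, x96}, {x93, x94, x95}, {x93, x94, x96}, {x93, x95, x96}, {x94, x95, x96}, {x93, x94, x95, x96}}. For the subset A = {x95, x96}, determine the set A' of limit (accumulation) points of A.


A' = ∅

For each x ∈ X, list the open sets U ∈ τ with x ∈ U, then check whether U ∩ (A ∖ {x}) ≠ ∅ for every such U.
  x = x93: open {x93} ∋ x has {x93} ∩ (A ∖ {x93}) = ∅, so x is NOT a limit point.
  x = x94: open {x94} ∋ x has {x94} ∩ (A ∖ {x94}) = ∅, so x is NOT a limit point.
  x = x95: open {x95} ∋ x has {x95} ∩ (A ∖ {x95}) = ∅, so x is NOT a limit point.
  x = x96: open {x96} ∋ x has {x96} ∩ (A ∖ {x96}) = ∅, so x is NOT a limit point.
Collecting: A' = ∅.


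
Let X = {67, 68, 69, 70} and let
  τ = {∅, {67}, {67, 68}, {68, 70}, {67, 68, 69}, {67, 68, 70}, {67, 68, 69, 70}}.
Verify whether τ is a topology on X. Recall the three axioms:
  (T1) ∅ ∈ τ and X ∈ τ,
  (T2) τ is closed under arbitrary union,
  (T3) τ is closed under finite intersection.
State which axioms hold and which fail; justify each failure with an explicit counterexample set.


τ is NOT a topology on X.

Axiom (T1): ∅ ∈ τ? Yes; X ∈ τ? Yes.
Axiom (T2/T3): check pairwise unions and intersections of members of τ.
Counterexample for (T3): {67, 68} ∩ {68, 70} = {68} ∉ τ. Therefore τ is NOT a topology.


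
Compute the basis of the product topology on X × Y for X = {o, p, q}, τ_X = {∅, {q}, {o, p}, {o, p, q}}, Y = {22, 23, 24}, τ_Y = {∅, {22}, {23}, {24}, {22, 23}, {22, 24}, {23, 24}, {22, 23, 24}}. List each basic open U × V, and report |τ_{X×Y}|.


Basis B = {∅ × ∅, {q} × {22}, {q} × {23}, {q} × {24}, {o, p} × {22}, {o, p} × {23}, {o, p} × {24}, {q} × {22, 23}, {q} × {22, 24}, {q} × {23, 24}, {o, p, q} × {22}, {o, p, q} × {23}, {o, p, q} × {24}, {q} × {22, 23, 24}, {o, p} × {22, 23}, {o, p} × {22, 24}, {o, p} × {23, 24}, {o, p} × {22, 23, 24}, {o, p, q} × {22, 23}, {o, p, q} × {22, 24}, {o, p, q} × {23, 24}, {o, p, q} × {22, 23, 24}}; |τ_{X×Y}| = 64.

Enumerate products U × V with U ∈ τ_X, V ∈ τ_Y (deduplicated):
  ∅ × ∅ = {} (∅)
  {q} × {22} = {(q,22)}
  {q} × {23} = {(q,23)}
  {q} × {24} = {(q,24)}
  {o, p} × {22} = {(o,22), (p,22)}
  {o, p} × {23} = {(o,23), (p,23)}
  {o, p} × {24} = {(o,24), (p,24)}
  {q} × {22, 23} = {(q,22), (q,23)}
  {q} × {22, 24} = {(q,22), (q,24)}
  {q} × {23, 24} = {(q,23), (q,24)}
  {o, p, q} × {22} = {(o,22), (p,22), (q,22)}
  {o, p, q} × {23} = {(o,23), (p,23), (q,23)}
  {o, p, q} × {24} = {(o,24), (p,24), (q,24)}
  {q} × {22, 23, 24} = {(q,22), (q,23), (q,24)}
  {o, p} × {22, 23} = {(o,22), (o,23), (p,22), (p,23)}
  {o, p} × {22, 24} = {(o,22), (o,24), (p,22), (p,24)}
  {o, p} × {23, 24} = {(o,23), (o,24), (p,23), (p,24)}
  {o, p} × {22, 23, 24} = {(o,22), (o,23), (o,24), (p,22), (p,23), (p,24)}
  {o, p, q} × {22, 23} = {(o,22), (o,23), (p,22), (p,23), (q,22), (q,23)}
  {o, p, q} × {22, 24} = {(o,22), (o,24), (p,22), (p,24), (q,22), (q,24)}
  {o, p, q} × {23, 24} = {(o,23), (o,24), (p,23), (p,24), (q,23), (q,24)}
  {o, p, q} × {22, 23, 24} = {(o,22), (o,23), (o,24), (p,22), (p,23), (p,24), (q,22), (q,23), (q,24)}
These 22 distinct sets form the basis B.
Close under arbitrary unions to get τ_{X×Y}; counting gives |τ_{X×Y}| = 64.


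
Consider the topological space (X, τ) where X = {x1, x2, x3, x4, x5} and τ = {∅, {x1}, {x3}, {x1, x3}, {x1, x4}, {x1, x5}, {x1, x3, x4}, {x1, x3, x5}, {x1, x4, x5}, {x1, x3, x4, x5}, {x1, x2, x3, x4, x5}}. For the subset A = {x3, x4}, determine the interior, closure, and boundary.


int(A) = {x3}, cl(A) = {x2, x3, x4}, ∂A = {x2, x4}.

Closed sets in (X, τ) are complements of opens:
  closed(X, τ) = {∅, {x2}, {x2, x3}, {x2, x4}, {x2, x5}, {x2, x3, x4}, {x2, x3, x5}, {x2, x4, x5}, {x1, x2, x4, x5}, {x2, x3, x4, x5}, {x1, x2, x3, x4, x5}}.
int(A) = ⋃ {U ∈ τ : U ⊆ A}. Opens contained in A: ∅, {x3}.
Taking the union of these: int(A) = {x3}.
cl(A) = ⋂ {C closed : A ⊆ C}. Closed sets containing A: {x2, x3, x4}, {x2, x3, x4, x5}, {x1, x2, x3, x4, x5}.
Intersecting these: cl(A) = {x2, x3, x4}.
∂A = cl(A) ∖ int(A) = {x2, x3, x4} ∖ {x3} = {x2, x4}.


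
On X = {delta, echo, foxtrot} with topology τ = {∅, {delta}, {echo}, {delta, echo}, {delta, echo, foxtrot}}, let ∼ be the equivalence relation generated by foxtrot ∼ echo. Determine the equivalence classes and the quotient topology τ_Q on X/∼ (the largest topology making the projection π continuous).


X/∼ = {[delta], [echo=foxtrot]}; |τ_Q| = 3.

Equivalence classes: [delta], [echo=foxtrot].
Quotient map π: X → X/∼ sends delta ↦ [delta], echo ↦ [echo=foxtrot], foxtrot ↦ [echo=foxtrot].
For each subset V ⊆ X/∼, compute π^{-1}(V) ⊆ X and check whether π^{-1}(V) ∈ τ. V is open in τ_Q iff π^{-1}(V) ∈ τ.
  V = {}: π^{-1}(V) = ∅ ∈ τ ✓.
  V = {[delta]}: π^{-1}(V) = {delta} ∈ τ ✓.
  V = {[echo=foxtrot]}: π^{-1}(V) = {echo, foxtrot} ∉ τ ✗.
  V = {[delta], [echo=foxtrot]}: π^{-1}(V) = {delta, echo, foxtrot} ∈ τ ✓.
Open sets in the quotient: τ_Q = {{}, {[delta]}, {[delta], [echo=foxtrot]}} (3 elements).


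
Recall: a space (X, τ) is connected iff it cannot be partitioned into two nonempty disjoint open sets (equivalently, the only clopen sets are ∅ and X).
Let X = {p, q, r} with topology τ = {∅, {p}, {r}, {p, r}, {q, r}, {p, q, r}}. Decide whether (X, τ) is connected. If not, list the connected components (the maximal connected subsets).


(X, τ) is disconnected; components = [{p}, {q, r}].

Find clopen sets (U ∈ τ with X ∖ U ∈ τ):
  U = ∅, X ∖ U = {p, q, r} — both open, so U is clopen.
  U = {p}, X ∖ U = {q, r} — both open, so U is clopen.
  U = {q, r}, X ∖ U = {p} — both open, so U is clopen.
  U = {p, q, r}, X ∖ U = ∅ — both open, so U is clopen.
Nontrivial clopen(s) exist: e.g. {p}. So (X, τ) is disconnected.
Compute connected components by grouping points that agree on all clopens:
  component: {p}
  component: {q, r}


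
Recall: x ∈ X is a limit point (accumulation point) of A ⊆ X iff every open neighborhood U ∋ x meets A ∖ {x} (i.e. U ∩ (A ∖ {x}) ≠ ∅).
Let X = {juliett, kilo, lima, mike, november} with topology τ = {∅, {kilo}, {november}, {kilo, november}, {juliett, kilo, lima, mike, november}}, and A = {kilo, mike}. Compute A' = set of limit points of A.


A' = {juliett, lima, mike}

For each x ∈ X, list the open sets U ∈ τ with x ∈ U, then check whether U ∩ (A ∖ {x}) ≠ ∅ for every such U.
  x = juliett: opens ∋ x are {juliett, kilo, lima, mike, november}; each meets A ∖ {juliett}, so x IS a limit point.
  x = kilo: open {kilo} ∋ x has {kilo} ∩ (A ∖ {kilo}) = ∅, so x is NOT a limit point.
  x = lima: opens ∋ x are {juliett, kilo, lima, mike, november}; each meets A ∖ {lima}, so x IS a limit point.
  x = mike: opens ∋ x are {juliett, kilo, lima, mike, november}; each meets A ∖ {mike}, so x IS a limit point.
  x = november: open {november} ∋ x has {november} ∩ (A ∖ {november}) = ∅, so x is NOT a limit point.
Collecting: A' = {juliett, lima, mike}.


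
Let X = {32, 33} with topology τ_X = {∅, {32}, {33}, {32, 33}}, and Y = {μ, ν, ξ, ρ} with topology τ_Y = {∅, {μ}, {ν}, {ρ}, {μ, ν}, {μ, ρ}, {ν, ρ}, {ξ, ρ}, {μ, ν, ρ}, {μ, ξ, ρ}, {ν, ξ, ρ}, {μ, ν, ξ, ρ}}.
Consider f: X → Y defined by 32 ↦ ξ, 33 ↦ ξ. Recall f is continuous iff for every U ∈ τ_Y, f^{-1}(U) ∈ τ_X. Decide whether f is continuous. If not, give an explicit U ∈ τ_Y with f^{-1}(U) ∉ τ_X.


f IS continuous.

Compute f^{-1}(U) for each U ∈ τ_Y:
  U = ∅: f^{-1}(U) = ∅ ∈ τ_X ✓.
  U = {μ}: f^{-1}(U) = ∅ ∈ τ_X ✓.
  U = {ν}: f^{-1}(U) = ∅ ∈ τ_X ✓.
  U = {ρ}: f^{-1}(U) = ∅ ∈ τ_X ✓.
  U = {μ, ν}: f^{-1}(U) = ∅ ∈ τ_X ✓.
  U = {μ, ρ}: f^{-1}(U) = ∅ ∈ τ_X ✓.
  U = {ν, ρ}: f^{-1}(U) = ∅ ∈ τ_X ✓.
  U = {ξ, ρ}: f^{-1}(U) = {32, 33} ∈ τ_X ✓.
  U = {μ, ν, ρ}: f^{-1}(U) = ∅ ∈ τ_X ✓.
  U = {μ, ξ, ρ}: f^{-1}(U) = {32, 33} ∈ τ_X ✓.
  U = {ν, ξ, ρ}: f^{-1}(U) = {32, 33} ∈ τ_X ✓.
  U = {μ, ν, ξ, ρ}: f^{-1}(U) = {32, 33} ∈ τ_X ✓.
Every preimage lies in τ_X, so f IS continuous.


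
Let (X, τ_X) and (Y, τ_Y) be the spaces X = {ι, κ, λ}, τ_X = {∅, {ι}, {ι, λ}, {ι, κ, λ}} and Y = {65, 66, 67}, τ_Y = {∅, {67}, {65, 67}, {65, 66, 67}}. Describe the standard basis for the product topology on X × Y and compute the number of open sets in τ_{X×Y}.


Basis B = {∅ × ∅, {ι} × {67}, {ι} × {65, 67}, {ι, λ} × {67}, {ι} × {65, 66, 67}, {ι, κ, λ} × {67}, {ι, λ} × {65, 67}, {ι, λ} × {65, 66, 67}, {ι, κ, λ} × {65, 67}, {ι, κ, λ} × {65, 66, 67}}; |τ_{X×Y}| = 20.

Enumerate products U × V with U ∈ τ_X, V ∈ τ_Y (deduplicated):
  ∅ × ∅ = {} (∅)
  {ι} × {67} = {(ι,67)}
  {ι} × {65, 67} = {(ι,65), (ι,67)}
  {ι, λ} × {67} = {(ι,67), (λ,67)}
  {ι} × {65, 66, 67} = {(ι,65), (ι,66), (ι,67)}
  {ι, κ, λ} × {67} = {(ι,67), (κ,67), (λ,67)}
  {ι, λ} × {65, 67} = {(ι,65), (ι,67), (λ,65), (λ,67)}
  {ι, λ} × {65, 66, 67} = {(ι,65), (ι,66), (ι,67), (λ,65), (λ,66), (λ,67)}
  {ι, κ, λ} × {65, 67} = {(ι,65), (ι,67), (κ,65), (κ,67), (λ,65), (λ,67)}
  {ι, κ, λ} × {65, 66, 67} = {(ι,65), (ι,66), (ι,67), (κ,65), (κ,66), (κ,67), (λ,65), (λ,66), (λ,67)}
These 10 distinct sets form the basis B.
Close under arbitrary unions to get τ_{X×Y}; counting gives |τ_{X×Y}| = 20.


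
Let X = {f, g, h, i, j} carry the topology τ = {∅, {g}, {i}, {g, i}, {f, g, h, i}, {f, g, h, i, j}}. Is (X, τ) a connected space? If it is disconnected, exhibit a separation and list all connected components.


(X, τ) is connected.

Find clopen sets (U ∈ τ with X ∖ U ∈ τ):
  U = ∅, X ∖ U = {f, g, h, i, j} — both open, so U is clopen.
  U = {f, g, h, i, j}, X ∖ U = ∅ — both open, so U is clopen.
Only trivial clopens (∅ and X) exist, so (X, τ) is connected.
Compute connected components by grouping points that agree on all clopens:
  component: {f, g, h, i, j}


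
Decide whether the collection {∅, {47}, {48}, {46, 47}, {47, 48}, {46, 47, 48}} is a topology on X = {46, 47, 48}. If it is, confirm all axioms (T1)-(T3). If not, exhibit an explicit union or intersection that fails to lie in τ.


τ IS a topology on X.

Axiom (T1): ∅ ∈ τ? Yes; X ∈ τ? Yes.
Axiom (T2/T3): check pairwise unions and intersections of members of τ.
All pairwise intersections and unions checked — each lies in τ. Therefore τ satisfies (T1), (T2), (T3): it IS a topology on X.


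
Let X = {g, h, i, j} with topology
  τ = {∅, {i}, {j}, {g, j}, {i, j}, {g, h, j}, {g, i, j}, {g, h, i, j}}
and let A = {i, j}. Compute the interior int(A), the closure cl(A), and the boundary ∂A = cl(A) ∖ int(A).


int(A) = {i, j}, cl(A) = {g, h, i, j}, ∂A = {g, h}.

Closed sets in (X, τ) are complements of opens:
  closed(X, τ) = {∅, {h}, {i}, {g, h}, {h, i}, {g, h, i}, {g, h, j}, {g, h, i, j}}.
int(A) = ⋃ {U ∈ τ : U ⊆ A}. Opens contained in A: ∅, {i}, {j}, {i, j}.
Taking the union of these: int(A) = {i, j}.
cl(A) = ⋂ {C closed : A ⊆ C}. Closed sets containing A: {g, h, i, j}.
Intersecting these: cl(A) = {g, h, i, j}.
∂A = cl(A) ∖ int(A) = {g, h, i, j} ∖ {i, j} = {g, h}.


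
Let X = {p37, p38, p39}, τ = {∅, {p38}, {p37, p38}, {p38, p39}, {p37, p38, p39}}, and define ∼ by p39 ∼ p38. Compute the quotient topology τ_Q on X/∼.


X/∼ = {[p37], [p38=p39]}; |τ_Q| = 3.

Equivalence classes: [p37], [p38=p39].
Quotient map π: X → X/∼ sends p37 ↦ [p37], p38 ↦ [p38=p39], p39 ↦ [p38=p39].
For each subset V ⊆ X/∼, compute π^{-1}(V) ⊆ X and check whether π^{-1}(V) ∈ τ. V is open in τ_Q iff π^{-1}(V) ∈ τ.
  V = {}: π^{-1}(V) = ∅ ∈ τ ✓.
  V = {[p37]}: π^{-1}(V) = {p37} ∉ τ ✗.
  V = {[p38=p39]}: π^{-1}(V) = {p38, p39} ∈ τ ✓.
  V = {[p37], [p38=p39]}: π^{-1}(V) = {p37, p38, p39} ∈ τ ✓.
Open sets in the quotient: τ_Q = {{}, {[p38=p39]}, {[p37], [p38=p39]}} (3 elements).


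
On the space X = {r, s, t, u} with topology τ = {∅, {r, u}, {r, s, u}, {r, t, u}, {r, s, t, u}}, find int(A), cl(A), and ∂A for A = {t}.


int(A) = ∅, cl(A) = {t}, ∂A = {t}.

Closed sets in (X, τ) are complements of opens:
  closed(X, τ) = {∅, {s}, {t}, {s, t}, {r, s, t, u}}.
int(A) = ⋃ {U ∈ τ : U ⊆ A}. Opens contained in A: ∅.
Taking the union of these: int(A) = ∅.
cl(A) = ⋂ {C closed : A ⊆ C}. Closed sets containing A: {t}, {s, t}, {r, s, t, u}.
Intersecting these: cl(A) = {t}.
∂A = cl(A) ∖ int(A) = {t} ∖ ∅ = {t}.


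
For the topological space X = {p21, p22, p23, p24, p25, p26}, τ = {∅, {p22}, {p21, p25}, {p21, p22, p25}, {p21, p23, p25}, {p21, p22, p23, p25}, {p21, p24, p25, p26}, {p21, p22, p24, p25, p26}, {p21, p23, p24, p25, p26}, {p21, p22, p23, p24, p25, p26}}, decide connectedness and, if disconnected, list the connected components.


(X, τ) is disconnected; components = [{p22}, {p21, p23, p24, p25, p26}].

Find clopen sets (U ∈ τ with X ∖ U ∈ τ):
  U = ∅, X ∖ U = {p21, p22, p23, p24, p25, p26} — both open, so U is clopen.
  U = {p22}, X ∖ U = {p21, p23, p24, p25, p26} — both open, so U is clopen.
  U = {p21, p23, p24, p25, p26}, X ∖ U = {p22} — both open, so U is clopen.
  U = {p21, p22, p23, p24, p25, p26}, X ∖ U = ∅ — both open, so U is clopen.
Nontrivial clopen(s) exist: e.g. {p21, p23, p24, p25, p26}. So (X, τ) is disconnected.
Compute connected components by grouping points that agree on all clopens:
  component: {p22}
  component: {p21, p23, p24, p25, p26}


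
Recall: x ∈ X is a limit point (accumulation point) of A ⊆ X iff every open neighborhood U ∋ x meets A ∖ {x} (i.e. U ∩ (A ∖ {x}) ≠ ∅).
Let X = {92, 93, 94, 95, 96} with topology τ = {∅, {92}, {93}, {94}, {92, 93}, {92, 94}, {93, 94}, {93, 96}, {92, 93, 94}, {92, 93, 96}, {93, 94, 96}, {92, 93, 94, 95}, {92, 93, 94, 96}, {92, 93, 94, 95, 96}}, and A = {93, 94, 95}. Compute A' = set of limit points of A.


A' = {95, 96}

For each x ∈ X, list the open sets U ∈ τ with x ∈ U, then check whether U ∩ (A ∖ {x}) ≠ ∅ for every such U.
  x = 92: open {92} ∋ x has {92} ∩ (A ∖ {92}) = ∅, so x is NOT a limit point.
  x = 93: open {93} ∋ x has {93} ∩ (A ∖ {93}) = ∅, so x is NOT a limit point.
  x = 94: open {94} ∋ x has {94} ∩ (A ∖ {94}) = ∅, so x is NOT a limit point.
  x = 95: opens ∋ x are {92, 93, 94, 95}, {92, 93, 94, 95, 96}; each meets A ∖ {95}, so x IS a limit point.
  x = 96: opens ∋ x are {93, 96}, {92, 93, 96}, {93, 94, 96}, {92, 93, 94, 96}, {92, 93, 94, 95, 96}; each meets A ∖ {96}, so x IS a limit point.
Collecting: A' = {95, 96}.


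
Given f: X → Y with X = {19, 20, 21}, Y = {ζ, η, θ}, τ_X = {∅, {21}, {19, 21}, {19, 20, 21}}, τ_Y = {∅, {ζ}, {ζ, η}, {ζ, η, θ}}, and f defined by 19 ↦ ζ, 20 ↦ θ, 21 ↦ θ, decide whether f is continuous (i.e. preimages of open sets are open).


f is NOT continuous.

Compute f^{-1}(U) for each U ∈ τ_Y:
  U = ∅: f^{-1}(U) = ∅ ∈ τ_X ✓.
  U = {ζ}: f^{-1}(U) = {19} ∉ τ_X ✗.
  U = {ζ, η}: f^{-1}(U) = {19} ∉ τ_X ✗.
  U = {ζ, η, θ}: f^{-1}(U) = {19, 20, 21} ∈ τ_X ✓.
Found U = {ζ} with f^{-1}(U) = {19} not in τ_X. Therefore f is NOT continuous.


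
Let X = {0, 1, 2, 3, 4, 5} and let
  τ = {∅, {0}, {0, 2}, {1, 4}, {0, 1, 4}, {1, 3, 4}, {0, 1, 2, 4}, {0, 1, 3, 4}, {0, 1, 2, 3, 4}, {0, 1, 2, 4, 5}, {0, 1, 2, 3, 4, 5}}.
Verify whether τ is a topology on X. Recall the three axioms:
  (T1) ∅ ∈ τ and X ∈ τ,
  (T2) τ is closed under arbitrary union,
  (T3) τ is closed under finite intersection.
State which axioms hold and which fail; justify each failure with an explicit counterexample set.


τ IS a topology on X.

Axiom (T1): ∅ ∈ τ? Yes; X ∈ τ? Yes.
Axiom (T2/T3): check pairwise unions and intersections of members of τ.
All pairwise intersections and unions checked — each lies in τ. Therefore τ satisfies (T1), (T2), (T3): it IS a topology on X.


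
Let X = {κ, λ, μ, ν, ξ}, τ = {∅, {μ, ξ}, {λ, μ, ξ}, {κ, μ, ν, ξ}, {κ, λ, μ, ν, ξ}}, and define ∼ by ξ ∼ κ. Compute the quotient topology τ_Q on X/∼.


X/∼ = {[κ=ξ], [λ], [μ], [ν]}; |τ_Q| = 3.

Equivalence classes: [κ=ξ], [λ], [μ], [ν].
Quotient map π: X → X/∼ sends κ ↦ [κ=ξ], λ ↦ [λ], μ ↦ [μ], ν ↦ [ν], ξ ↦ [κ=ξ].
For each subset V ⊆ X/∼, compute π^{-1}(V) ⊆ X and check whether π^{-1}(V) ∈ τ. V is open in τ_Q iff π^{-1}(V) ∈ τ.
  V = {}: π^{-1}(V) = ∅ ∈ τ ✓.
  V = {[κ=ξ]}: π^{-1}(V) = {κ, ξ} ∉ τ ✗.
  V = {[λ]}: π^{-1}(V) = {λ} ∉ τ ✗.
  V = {[κ=ξ], [λ]}: π^{-1}(V) = {κ, λ, ξ} ∉ τ ✗.
  V = {[μ]}: π^{-1}(V) = {μ} ∉ τ ✗.
  V = {[κ=ξ], [μ]}: π^{-1}(V) = {κ, μ, ξ} ∉ τ ✗.
  V = {[λ], [μ]}: π^{-1}(V) = {λ, μ} ∉ τ ✗.
  V = {[κ=ξ], [λ], [μ]}: π^{-1}(V) = {κ, λ, μ, ξ} ∉ τ ✗.
  V = {[ν]}: π^{-1}(V) = {ν} ∉ τ ✗.
  V = {[κ=ξ], [ν]}: π^{-1}(V) = {κ, ν, ξ} ∉ τ ✗.
  V = {[λ], [ν]}: π^{-1}(V) = {λ, ν} ∉ τ ✗.
  V = {[κ=ξ], [λ], [ν]}: π^{-1}(V) = {κ, λ, ν, ξ} ∉ τ ✗.
  V = {[μ], [ν]}: π^{-1}(V) = {μ, ν} ∉ τ ✗.
  V = {[κ=ξ], [μ], [ν]}: π^{-1}(V) = {κ, μ, ν, ξ} ∈ τ ✓.
  V = {[λ], [μ], [ν]}: π^{-1}(V) = {λ, μ, ν} ∉ τ ✗.
  V = {[κ=ξ], [λ], [μ], [ν]}: π^{-1}(V) = {κ, λ, μ, ν, ξ} ∈ τ ✓.
Open sets in the quotient: τ_Q = {{}, {[κ=ξ], [μ], [ν]}, {[κ=ξ], [λ], [μ], [ν]}} (3 elements).


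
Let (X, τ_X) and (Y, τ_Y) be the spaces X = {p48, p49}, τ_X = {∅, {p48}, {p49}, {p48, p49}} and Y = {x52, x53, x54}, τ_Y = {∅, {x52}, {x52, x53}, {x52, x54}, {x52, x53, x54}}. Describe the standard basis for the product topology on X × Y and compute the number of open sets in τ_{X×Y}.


Basis B = {∅ × ∅, {p48} × {x52}, {p49} × {x52}, {p48} × {x52, x53}, {p48} × {x52, x54}, {p48, p49} × {x52}, {p49} × {x52, x53}, {p49} × {x52, x54}, {p48} × {x52, x53, x54}, {p49} × {x52, x53, x54}, {p48, p49} × {x52, x53}, {p48, p49} × {x52, x54}, {p48, p49} × {x52, x53, x54}}; |τ_{X×Y}| = 25.

Enumerate products U × V with U ∈ τ_X, V ∈ τ_Y (deduplicated):
  ∅ × ∅ = {} (∅)
  {p48} × {x52} = {(p48,x52)}
  {p49} × {x52} = {(p49,x52)}
  {p48} × {x52, x53} = {(p48,x52), (p48,x53)}
  {p48} × {x52, x54} = {(p48,x52), (p48,x54)}
  {p48, p49} × {x52} = {(p48,x52), (p49,x52)}
  {p49} × {x52, x53} = {(p49,x52), (p49,x53)}
  {p49} × {x52, x54} = {(p49,x52), (p49,x54)}
  {p48} × {x52, x53, x54} = {(p48,x52), (p48,x53), (p48,x54)}
  {p49} × {x52, x53, x54} = {(p49,x52), (p49,x53), (p49,x54)}
  {p48, p49} × {x52, x53} = {(p48,x52), (p48,x53), (p49,x52), (p49,x53)}
  {p48, p49} × {x52, x54} = {(p48,x52), (p48,x54), (p49,x52), (p49,x54)}
  {p48, p49} × {x52, x53, x54} = {(p48,x52), (p48,x53), (p48,x54), (p49,x52), (p49,x53), (p49,x54)}
These 13 distinct sets form the basis B.
Close under arbitrary unions to get τ_{X×Y}; counting gives |τ_{X×Y}| = 25.


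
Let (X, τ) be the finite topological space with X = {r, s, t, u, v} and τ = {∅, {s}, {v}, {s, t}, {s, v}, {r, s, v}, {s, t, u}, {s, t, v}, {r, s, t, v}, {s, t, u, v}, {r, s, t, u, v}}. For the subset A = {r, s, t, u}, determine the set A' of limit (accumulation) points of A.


A' = {r, t, u}

For each x ∈ X, list the open sets U ∈ τ with x ∈ U, then check whether U ∩ (A ∖ {x}) ≠ ∅ for every such U.
  x = r: opens ∋ x are {r, s, v}, {r, s, t, v}, {r, s, t, u, v}; each meets A ∖ {r}, so x IS a limit point.
  x = s: open {s} ∋ x has {s} ∩ (A ∖ {s}) = ∅, so x is NOT a limit point.
  x = t: opens ∋ x are {s, t}, {s, t, u}, {s, t, v}, {r, s, t, v}, {s, t, u, v}, {r, s, t, u, v}; each meets A ∖ {t}, so x IS a limit point.
  x = u: opens ∋ x are {s, t, u}, {s, t, u, v}, {r, s, t, u, v}; each meets A ∖ {u}, so x IS a limit point.
  x = v: open {v} ∋ x has {v} ∩ (A ∖ {v}) = ∅, so x is NOT a limit point.
Collecting: A' = {r, t, u}.


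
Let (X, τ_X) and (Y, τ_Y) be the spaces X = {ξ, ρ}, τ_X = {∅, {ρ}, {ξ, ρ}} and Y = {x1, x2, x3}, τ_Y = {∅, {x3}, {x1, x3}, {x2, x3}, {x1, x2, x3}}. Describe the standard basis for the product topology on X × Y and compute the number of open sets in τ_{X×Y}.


Basis B = {∅ × ∅, {ρ} × {x3}, {ξ, ρ} × {x3}, {ρ} × {x1, x3}, {ρ} × {x2, x3}, {ρ} × {x1, x2, x3}, {ξ, ρ} × {x1, x3}, {ξ, ρ} × {x2, x3}, {ξ, ρ} × {x1, x2, x3}}; |τ_{X×Y}| = 14.

Enumerate products U × V with U ∈ τ_X, V ∈ τ_Y (deduplicated):
  ∅ × ∅ = {} (∅)
  {ρ} × {x3} = {(ρ,x3)}
  {ξ, ρ} × {x3} = {(ξ,x3), (ρ,x3)}
  {ρ} × {x1, x3} = {(ρ,x1), (ρ,x3)}
  {ρ} × {x2, x3} = {(ρ,x2), (ρ,x3)}
  {ρ} × {x1, x2, x3} = {(ρ,x1), (ρ,x2), (ρ,x3)}
  {ξ, ρ} × {x1, x3} = {(ξ,x1), (ξ,x3), (ρ,x1), (ρ,x3)}
  {ξ, ρ} × {x2, x3} = {(ξ,x2), (ξ,x3), (ρ,x2), (ρ,x3)}
  {ξ, ρ} × {x1, x2, x3} = {(ξ,x1), (ξ,x2), (ξ,x3), (ρ,x1), (ρ,x2), (ρ,x3)}
These 9 distinct sets form the basis B.
Close under arbitrary unions to get τ_{X×Y}; counting gives |τ_{X×Y}| = 14.


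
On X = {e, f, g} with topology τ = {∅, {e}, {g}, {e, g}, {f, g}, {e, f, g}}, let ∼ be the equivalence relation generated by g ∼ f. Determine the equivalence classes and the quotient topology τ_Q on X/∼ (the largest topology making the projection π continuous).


X/∼ = {[e], [f=g]}; |τ_Q| = 4.

Equivalence classes: [e], [f=g].
Quotient map π: X → X/∼ sends e ↦ [e], f ↦ [f=g], g ↦ [f=g].
For each subset V ⊆ X/∼, compute π^{-1}(V) ⊆ X and check whether π^{-1}(V) ∈ τ. V is open in τ_Q iff π^{-1}(V) ∈ τ.
  V = {}: π^{-1}(V) = ∅ ∈ τ ✓.
  V = {[e]}: π^{-1}(V) = {e} ∈ τ ✓.
  V = {[f=g]}: π^{-1}(V) = {f, g} ∈ τ ✓.
  V = {[e], [f=g]}: π^{-1}(V) = {e, f, g} ∈ τ ✓.
Open sets in the quotient: τ_Q = {{}, {[e]}, {[f=g]}, {[e], [f=g]}} (4 elements).


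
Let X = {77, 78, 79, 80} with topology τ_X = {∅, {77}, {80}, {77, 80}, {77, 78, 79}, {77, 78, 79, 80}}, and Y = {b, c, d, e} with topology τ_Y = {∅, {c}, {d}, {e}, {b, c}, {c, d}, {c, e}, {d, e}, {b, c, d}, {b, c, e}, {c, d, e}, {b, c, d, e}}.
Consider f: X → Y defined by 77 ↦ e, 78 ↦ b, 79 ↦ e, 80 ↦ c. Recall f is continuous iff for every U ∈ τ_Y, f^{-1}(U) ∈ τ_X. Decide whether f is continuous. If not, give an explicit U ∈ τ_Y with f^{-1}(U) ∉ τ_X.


f is NOT continuous.

Compute f^{-1}(U) for each U ∈ τ_Y:
  U = ∅: f^{-1}(U) = ∅ ∈ τ_X ✓.
  U = {c}: f^{-1}(U) = {80} ∈ τ_X ✓.
  U = {d}: f^{-1}(U) = ∅ ∈ τ_X ✓.
  U = {e}: f^{-1}(U) = {77, 79} ∉ τ_X ✗.
  U = {b, c}: f^{-1}(U) = {78, 80} ∉ τ_X ✗.
  U = {c, d}: f^{-1}(U) = {80} ∈ τ_X ✓.
  U = {c, e}: f^{-1}(U) = {77, 79, 80} ∉ τ_X ✗.
  U = {d, e}: f^{-1}(U) = {77, 79} ∉ τ_X ✗.
  U = {b, c, d}: f^{-1}(U) = {78, 80} ∉ τ_X ✗.
  U = {b, c, e}: f^{-1}(U) = {77, 78, 79, 80} ∈ τ_X ✓.
  U = {c, d, e}: f^{-1}(U) = {77, 79, 80} ∉ τ_X ✗.
  U = {b, c, d, e}: f^{-1}(U) = {77, 78, 79, 80} ∈ τ_X ✓.
Found U = {e} with f^{-1}(U) = {77, 79} not in τ_X. Therefore f is NOT continuous.


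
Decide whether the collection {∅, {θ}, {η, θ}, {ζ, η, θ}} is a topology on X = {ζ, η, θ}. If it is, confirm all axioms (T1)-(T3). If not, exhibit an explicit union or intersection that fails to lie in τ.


τ IS a topology on X.

Axiom (T1): ∅ ∈ τ? Yes; X ∈ τ? Yes.
Axiom (T2/T3): check pairwise unions and intersections of members of τ.
All pairwise intersections and unions checked — each lies in τ. Therefore τ satisfies (T1), (T2), (T3): it IS a topology on X.
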